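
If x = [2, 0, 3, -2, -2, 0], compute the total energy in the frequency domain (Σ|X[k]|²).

Parseval: Σ|x[n]|² = (1/N)Σ|X[k]|², so Σ|X[k]|² = N·Σ|x[n]|² = 6·21.0000

Σ|X[k]|² = N·Σ|x[n]|² = 6·21.0000 = 126.0000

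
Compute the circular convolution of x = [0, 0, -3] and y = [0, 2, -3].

(x ⊛ y)[n] = Σ(m=0 to 2) x[m] · y[(n-m) mod 3]

Computing each output sample:
(x ⊛ y)[0] = -6
(x ⊛ y)[1] = 9
(x ⊛ y)[2] = 0

x ⊛ y = [-6, 9, 0]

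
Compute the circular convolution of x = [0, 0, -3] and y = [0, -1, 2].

(x ⊛ y)[n] = Σ(m=0 to 2) x[m] · y[(n-m) mod 3]

Computing each output sample:
(x ⊛ y)[0] = 3
(x ⊛ y)[1] = -6
(x ⊛ y)[2] = 0

x ⊛ y = [3, -6, 0]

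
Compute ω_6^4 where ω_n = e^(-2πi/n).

ω_6^4 = e^(-2πi·4/6)
= cos(-2π·4/6) + i·sin(-2π·4/6)
= cos(-8π/6) + i·sin(-8π/6)

ω_6^4 = cos(-8π/6) + i·sin(-8π/6) = -0.5000+0.8660i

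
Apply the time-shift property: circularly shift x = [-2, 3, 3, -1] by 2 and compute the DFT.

Time shift by 2: X_shifted[k] = ω_4^(2k) · X[k]
Shifted x = [3, -1, -2, 3]

DFT(x[n-2]) = [3, 5+4i, -1, 5-4i]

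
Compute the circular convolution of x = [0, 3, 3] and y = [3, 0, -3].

(x ⊛ y)[n] = Σ(m=0 to 2) x[m] · y[(n-m) mod 3]

Computing each output sample:
(x ⊛ y)[0] = -9
(x ⊛ y)[1] = 0
(x ⊛ y)[2] = 9

x ⊛ y = [-9, 0, 9]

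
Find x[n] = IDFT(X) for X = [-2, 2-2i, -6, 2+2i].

x[n] = (1/4) Σ(k=0 to 3) X[k] · e^(2πikn/4)

Computing each x[n]:
x[0] = -1
x[1] = 2
x[2] = -3
x[3] = 0

x = [-1, 2, -3, 0]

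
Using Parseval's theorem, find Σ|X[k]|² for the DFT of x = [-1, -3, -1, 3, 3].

Parseval: Σ|x[n]|² = (1/N)Σ|X[k]|², so Σ|X[k]|² = N·Σ|x[n]|² = 5·29.0000

Σ|X[k]|² = N·Σ|x[n]|² = 5·29.0000 = 145.0000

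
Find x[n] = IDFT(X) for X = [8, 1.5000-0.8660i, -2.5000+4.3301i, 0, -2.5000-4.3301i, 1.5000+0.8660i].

x[n] = (1/6) Σ(k=0 to 5) X[k] · e^(2πikn/6)

Computing each x[n]:
x[0] = 1
x[1] = 1
x[2] = 3
x[3] = 0
x[4] = 0
x[5] = 3

x = [1, 1, 3, 0, 0, 3]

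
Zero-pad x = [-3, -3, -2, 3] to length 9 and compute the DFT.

Original 4-point DFT: [-5, -1+6i, -5, -1-6i]
Zero-padded 9-point DFT provides frequency interpolation.

DFT_9([x, 0, ...]) = [-5, -7.1454+1.2999i, -3.1416+6.2365i, 2.5000+0.8660i, -3.2130-2.8576i, -3.2130+2.8576i, 2.5000-0.8660i, -3.1416-6.2365i, -7.1454-1.2999i]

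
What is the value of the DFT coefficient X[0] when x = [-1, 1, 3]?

X[0] = Σ(n=0 to 2) x[n] · ω_3^0 = Σ x[n]
= (-1) + (1) + (3)

X[0] = 3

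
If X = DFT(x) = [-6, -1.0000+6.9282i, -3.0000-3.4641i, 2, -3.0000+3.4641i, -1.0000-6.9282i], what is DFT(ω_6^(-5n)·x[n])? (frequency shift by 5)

Modulation property: DFT(ω_6^(-5n)·x[n]) = X[(k-5) mod 6], so circularly shift X by 5 positions.

X[k-5] = [-1.0000+6.9282i, -3.0000-3.4641i, 2, -3.0000+3.4641i, -1.0000-6.9282i, -6]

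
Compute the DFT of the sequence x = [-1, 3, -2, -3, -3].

X[k] = Σ(n=0 to 4) x[n] · ω_5^(nk)
where ω_5 = e^(-2πi/5)

Computing each X[k]:
X[0] = -6
X[1] = 3.0451-6.2941i
X[2] = -2.5451-2.5757i
X[3] = -2.5451+2.5757i
X[4] = 3.0451+6.2941i

X = [-6, 3.0451-6.2941i, -2.5451-2.5757i, -2.5451+2.5757i, 3.0451+6.2941i]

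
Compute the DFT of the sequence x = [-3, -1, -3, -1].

X[k] = Σ(n=0 to 3) x[n] · ω_4^(nk)
where ω_4 = e^(-2πi/4)

Computing each X[k]:
X[0] = -8
X[1] = 0
X[2] = -4
X[3] = 0

X = [-8, 0, -4, 0]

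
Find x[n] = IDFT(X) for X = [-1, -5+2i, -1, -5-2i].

x[n] = (1/4) Σ(k=0 to 3) X[k] · e^(2πikn/4)

Computing each x[n]:
x[0] = -3
x[1] = -1
x[2] = 2
x[3] = 1

x = [-3, -1, 2, 1]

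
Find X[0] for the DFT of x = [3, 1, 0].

X[0] = Σ(n=0 to 2) x[n] · ω_3^0 = Σ x[n]
= (3) + (1) + (0)

X[0] = 4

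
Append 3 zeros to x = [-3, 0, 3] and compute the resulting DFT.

Original 3-point DFT: [0, -4.5000+2.5981i, -4.5000-2.5981i]
Zero-padded 6-point DFT provides frequency interpolation.

DFT_6([x, 0, ...]) = [0, -4.5000-2.5981i, -4.5000+2.5981i, 0, -4.5000-2.5981i, -4.5000+2.5981i]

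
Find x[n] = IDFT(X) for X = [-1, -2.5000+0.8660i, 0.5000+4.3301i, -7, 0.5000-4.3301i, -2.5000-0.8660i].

x[n] = (1/6) Σ(k=0 to 5) X[k] · e^(2πikn/6)

Computing each x[n]:
x[0] = -2
x[1] = -1
x[2] = 0
x[3] = 2
x[4] = -2
x[5] = 2

x = [-2, -1, 0, 2, -2, 2]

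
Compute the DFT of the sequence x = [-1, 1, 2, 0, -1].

X[k] = Σ(n=0 to 4) x[n] · ω_5^(nk)
where ω_5 = e^(-2πi/5)

Computing each X[k]:
X[0] = 1
X[1] = -2.6180-3.0777i
X[2] = -0.3820+0.7265i
X[3] = -0.3820-0.7265i
X[4] = -2.6180+3.0777i

X = [1, -2.6180-3.0777i, -0.3820+0.7265i, -0.3820-0.7265i, -2.6180+3.0777i]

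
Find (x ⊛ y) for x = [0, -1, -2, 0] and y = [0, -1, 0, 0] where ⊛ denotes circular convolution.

(x ⊛ y)[n] = Σ(m=0 to 3) x[m] · y[(n-m) mod 4]

Computing each output sample:
(x ⊛ y)[0] = 0
(x ⊛ y)[1] = 0
(x ⊛ y)[2] = 1
(x ⊛ y)[3] = 2

x ⊛ y = [0, 0, 1, 2]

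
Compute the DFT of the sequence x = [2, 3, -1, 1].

X[k] = Σ(n=0 to 3) x[n] · ω_4^(nk)
where ω_4 = e^(-2πi/4)

Computing each X[k]:
X[0] = 5
X[1] = 3-2i
X[2] = -3
X[3] = 3+2i

X = [5, 3-2i, -3, 3+2i]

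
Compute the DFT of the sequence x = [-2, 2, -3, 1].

X[k] = Σ(n=0 to 3) x[n] · ω_4^(nk)
where ω_4 = e^(-2πi/4)

Computing each X[k]:
X[0] = -2
X[1] = 1-1i
X[2] = -8
X[3] = 1+1i

X = [-2, 1-1i, -8, 1+1i]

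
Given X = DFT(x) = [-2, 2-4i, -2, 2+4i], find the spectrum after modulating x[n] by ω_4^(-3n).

Modulation property: DFT(ω_4^(-3n)·x[n]) = X[(k-3) mod 4], so circularly shift X by 3 positions.

X[k-3] = [2-4i, -2, 2+4i, -2]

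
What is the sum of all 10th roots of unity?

Sum of all nth roots of unity equals 0 for n > 1 (geometric series with r ≠ 1).

0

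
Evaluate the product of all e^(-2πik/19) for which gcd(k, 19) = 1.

The primitive 19th roots of unity are ω_19^k for k coprime to 19: k ∈ {1, 2, 3, 4, 5, 6, 7, 8, 9, 10, 11, 12, 13, 14, 15, 16, 17, 18}
Their product equals the constant term of the cyclotomic polynomial Φ_19(x) up to sign.
For n ≥ 3, the product of all primitive nth roots of unity is 1. (For n=1 it is 1; for n=2 it is -1.)

1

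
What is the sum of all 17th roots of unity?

Sum of all nth roots of unity equals 0 for n > 1 (geometric series with r ≠ 1).

0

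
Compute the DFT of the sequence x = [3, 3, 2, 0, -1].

X[k] = Σ(n=0 to 4) x[n] · ω_5^(nk)
where ω_5 = e^(-2πi/5)

Computing each X[k]:
X[0] = 7
X[1] = 2.0000-4.9798i
X[2] = 2.0000-0.4490i
X[3] = 2.0000+0.4490i
X[4] = 2.0000+4.9798i

X = [7, 2.0000-4.9798i, 2.0000-0.4490i, 2.0000+0.4490i, 2.0000+4.9798i]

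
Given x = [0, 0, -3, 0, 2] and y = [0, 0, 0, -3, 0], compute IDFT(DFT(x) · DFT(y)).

(x ⊛ y)[n] = Σ(m=0 to 4) x[m] · y[(n-m) mod 5]

Computing each output sample:
(x ⊛ y)[0] = 9
(x ⊛ y)[1] = 0
(x ⊛ y)[2] = -6
(x ⊛ y)[3] = 0
(x ⊛ y)[4] = 0

x ⊛ y = [9, 0, -6, 0, 0]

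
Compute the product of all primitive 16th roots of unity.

The primitive 16th roots of unity are ω_16^k for k coprime to 16: k ∈ {1, 3, 5, 7, 9, 11, 13, 15}
Their product equals the constant term of the cyclotomic polynomial Φ_16(x) up to sign.
For n ≥ 3, the product of all primitive nth roots of unity is 1. (For n=1 it is 1; for n=2 it is -1.)

1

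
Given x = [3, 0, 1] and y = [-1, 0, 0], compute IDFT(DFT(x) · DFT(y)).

(x ⊛ y)[n] = Σ(m=0 to 2) x[m] · y[(n-m) mod 3]

Computing each output sample:
(x ⊛ y)[0] = -3
(x ⊛ y)[1] = 0
(x ⊛ y)[2] = -1

x ⊛ y = [-3, 0, -1]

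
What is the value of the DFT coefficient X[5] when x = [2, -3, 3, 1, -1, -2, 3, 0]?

X[5] = Σ(n=0 to 7) x[n] · ω_8^(5n) where ω_8 = e^(-2πi/8)
= (2)·ω_8^0 + (-3)·ω_8^5 + (3)·ω_8^10 + (1)·ω_8^15 + (-1)·ω_8^20 + (-2)·ω_8^25 + (3)·ω_8^30 + (0)·ω_8^35

X[5] = 4.4142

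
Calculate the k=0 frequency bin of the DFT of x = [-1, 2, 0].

X[0] = Σ(n=0 to 2) x[n] · ω_3^0 = Σ x[n]
= (-1) + (2) + (0)

X[0] = 1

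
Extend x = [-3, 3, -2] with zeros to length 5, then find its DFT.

Original 3-point DFT: [-2, -3.5000-4.3301i, -3.5000+4.3301i]
Zero-padded 5-point DFT provides frequency interpolation.

DFT_5([x, 0, ...]) = [-2, -0.4549-1.6776i, -6.0451-3.6655i, -6.0451+3.6655i, -0.4549+1.6776i]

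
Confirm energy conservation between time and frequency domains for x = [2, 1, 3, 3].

Time domain:
Σ|x[n]|² = |2|² + |1|² + |3|² + |3|² = 23.0000

Frequency domain:
(1/4)Σ|X[k]|² = (1/4)(|9|² + |-1+2i|² + |1|² + |-1-2i|²) = (1/4)·92.0000 = 23.0000

Both sides agree, confirming Parseval's theorem.

Σ|x[n]|² = (1/N)Σ|X[k]|² = 23.0000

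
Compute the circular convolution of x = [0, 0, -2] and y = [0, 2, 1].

(x ⊛ y)[n] = Σ(m=0 to 2) x[m] · y[(n-m) mod 3]

Computing each output sample:
(x ⊛ y)[0] = -4
(x ⊛ y)[1] = -2
(x ⊛ y)[2] = 0

x ⊛ y = [-4, -2, 0]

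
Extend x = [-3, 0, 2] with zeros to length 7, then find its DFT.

Original 3-point DFT: [-1, -4.0000+1.7321i, -4.0000-1.7321i]
Zero-padded 7-point DFT provides frequency interpolation.

DFT_7([x, 0, ...]) = [-1, -3.4450-1.9499i, -4.8019+0.8678i, -1.7530+1.5637i, -1.7530-1.5637i, -4.8019-0.8678i, -3.4450+1.9499i]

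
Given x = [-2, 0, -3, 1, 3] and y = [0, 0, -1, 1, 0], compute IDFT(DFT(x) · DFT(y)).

(x ⊛ y)[n] = Σ(m=0 to 4) x[m] · y[(n-m) mod 5]

Computing each output sample:
(x ⊛ y)[0] = -4
(x ⊛ y)[1] = -2
(x ⊛ y)[2] = 5
(x ⊛ y)[3] = -2
(x ⊛ y)[4] = 3

x ⊛ y = [-4, -2, 5, -2, 3]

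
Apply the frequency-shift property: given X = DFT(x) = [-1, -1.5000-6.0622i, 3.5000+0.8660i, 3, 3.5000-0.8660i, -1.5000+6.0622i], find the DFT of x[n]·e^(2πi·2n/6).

Modulation property: DFT(ω_6^(-2n)·x[n]) = X[(k-2) mod 6], so circularly shift X by 2 positions.

X[k-2] = [3.5000-0.8660i, -1.5000+6.0622i, -1, -1.5000-6.0622i, 3.5000+0.8660i, 3]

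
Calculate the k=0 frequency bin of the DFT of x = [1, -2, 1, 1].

X[0] = Σ(n=0 to 3) x[n] · ω_4^0 = Σ x[n]
= (1) + (-2) + (1) + (1)

X[0] = 1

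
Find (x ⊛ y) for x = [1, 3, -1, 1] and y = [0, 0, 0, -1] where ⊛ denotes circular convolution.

(x ⊛ y)[n] = Σ(m=0 to 3) x[m] · y[(n-m) mod 4]

Computing each output sample:
(x ⊛ y)[0] = -3
(x ⊛ y)[1] = 1
(x ⊛ y)[2] = -1
(x ⊛ y)[3] = -1

x ⊛ y = [-3, 1, -1, -1]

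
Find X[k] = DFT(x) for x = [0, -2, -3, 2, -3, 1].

X[k] = Σ(n=0 to 5) x[n] · ω_6^(nk)
where ω_6 = e^(-2πi/6)

Computing each X[k]:
X[0] = -5
X[1] = 0.5000+2.5981i
X[2] = 5.5000+2.5981i
X[3] = -7
X[4] = 5.5000-2.5981i
X[5] = 0.5000-2.5981i

X = [-5, 0.5000+2.5981i, 5.5000+2.5981i, -7, 5.5000-2.5981i, 0.5000-2.5981i]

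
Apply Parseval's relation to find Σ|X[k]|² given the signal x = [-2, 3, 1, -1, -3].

Parseval: Σ|x[n]|² = (1/N)Σ|X[k]|², so Σ|X[k]|² = N·Σ|x[n]|² = 5·24.0000

Σ|X[k]|² = N·Σ|x[n]|² = 5·24.0000 = 120.0000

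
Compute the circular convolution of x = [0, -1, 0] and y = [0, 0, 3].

(x ⊛ y)[n] = Σ(m=0 to 2) x[m] · y[(n-m) mod 3]

Computing each output sample:
(x ⊛ y)[0] = -3
(x ⊛ y)[1] = 0
(x ⊛ y)[2] = 0

x ⊛ y = [-3, 0, 0]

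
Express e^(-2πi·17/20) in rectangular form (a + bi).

ω_20^17 = e^(-2πi·17/20)
= cos(-2π·17/20) + i·sin(-2π·17/20)
= cos(-34π/20) + i·sin(-34π/20)

ω_20^17 = cos(-34π/20) + i·sin(-34π/20) = 0.5878+0.8090i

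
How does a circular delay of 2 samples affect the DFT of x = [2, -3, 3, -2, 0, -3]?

Time shift by 2: X_shifted[k] = ω_6^(2k) · X[k]
Shifted x = [0, -3, 2, -3, 3, -2]

DFT(x[n-2]) = [-3, -2.0000+1.7321i, -3, 13, -3, -2.0000-1.7321i]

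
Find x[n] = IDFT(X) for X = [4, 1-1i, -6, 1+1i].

x[n] = (1/4) Σ(k=0 to 3) X[k] · e^(2πikn/4)

Computing each x[n]:
x[0] = 0
x[1] = 3
x[2] = -1
x[3] = 2

x = [0, 3, -1, 2]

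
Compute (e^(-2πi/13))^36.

Since ω_13^13 = 1, powers reduce modulo 13.
36 mod 13 = 10
So ω_13^36 = ω_13^10 = e^(-2πi·10/13)

ω_13^36 = ω_13^10 = 0.1205+0.9927i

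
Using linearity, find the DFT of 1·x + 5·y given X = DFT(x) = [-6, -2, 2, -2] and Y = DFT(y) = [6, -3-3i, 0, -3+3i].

By linearity: DFT(1x + 5y) = 1·DFT(x) + 5·DFT(y)
= 1·[-6, -2, 2, -2] + 5·[6, -3-3i, 0, -3+3i]

Computing element-wise:
Z[0] = 1·(-6) + 5·(6) = 24
Z[1] = 1·(-2) + 5·(-3-3i) = -17-15i
Z[2] = 1·(2) + 5·(0) = 2
Z[3] = 1·(-2) + 5·(-3+3i) = -17+15i

DFT(1x + 5y) = 1·X + 5·Y = [24, -17-15i, 2, -17+15i]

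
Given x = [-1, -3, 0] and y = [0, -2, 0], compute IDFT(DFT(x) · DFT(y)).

(x ⊛ y)[n] = Σ(m=0 to 2) x[m] · y[(n-m) mod 3]

Computing each output sample:
(x ⊛ y)[0] = 0
(x ⊛ y)[1] = 2
(x ⊛ y)[2] = 6

x ⊛ y = [0, 2, 6]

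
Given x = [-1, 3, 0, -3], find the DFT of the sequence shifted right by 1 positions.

Time shift by 1: X_shifted[k] = ω_4^(1k) · X[k]
Shifted x = [-3, -1, 3, 0]

DFT(x[n-1]) = [-1, -6+1i, 1, -6-1i]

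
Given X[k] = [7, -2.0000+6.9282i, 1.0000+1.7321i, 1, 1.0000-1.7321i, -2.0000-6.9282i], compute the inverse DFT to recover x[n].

x[n] = (1/6) Σ(k=0 to 5) X[k] · e^(2πikn/6)

Computing each x[n]:
x[0] = 1
x[1] = -2
x[2] = 0
x[3] = 2
x[4] = 3
x[5] = 3

x = [1, -2, 0, 2, 3, 3]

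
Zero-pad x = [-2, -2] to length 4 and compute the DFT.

Original 2-point DFT: [-4, 0]
Zero-padded 4-point DFT provides frequency interpolation.

DFT_4([x, 0, ...]) = [-4, -2+2i, 0, -2-2i]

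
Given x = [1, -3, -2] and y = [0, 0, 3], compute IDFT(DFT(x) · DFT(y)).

(x ⊛ y)[n] = Σ(m=0 to 2) x[m] · y[(n-m) mod 3]

Computing each output sample:
(x ⊛ y)[0] = -9
(x ⊛ y)[1] = -6
(x ⊛ y)[2] = 3

x ⊛ y = [-9, -6, 3]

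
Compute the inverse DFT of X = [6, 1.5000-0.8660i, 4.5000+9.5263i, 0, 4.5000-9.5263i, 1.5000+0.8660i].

x[n] = (1/6) Σ(k=0 to 5) X[k] · e^(2πikn/6)

Computing each x[n]:
x[0] = 3
x[1] = -2
x[2] = 3
x[3] = 2
x[4] = -3
x[5] = 3

x = [3, -2, 3, 2, -3, 3]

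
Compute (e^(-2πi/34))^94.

Since ω_34^34 = 1, powers reduce modulo 34.
94 mod 34 = 26
So ω_34^94 = ω_34^26 = e^(-2πi·26/34)

ω_34^94 = ω_34^26 = 0.0923+0.9957i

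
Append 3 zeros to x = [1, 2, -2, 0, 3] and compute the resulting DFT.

Original 5-point DFT: [4, 4.1631+2.1266i, -3.6631-1.3143i, -3.6631+1.3143i, 4.1631-2.1266i]
Zero-padded 8-point DFT provides frequency interpolation.

DFT_8([x, 0, ...]) = [4, -0.5858+0.5858i, 6-2i, -3.4142-3.4142i, 0, -3.4142+3.4142i, 6+2i, -0.5858-0.5858i]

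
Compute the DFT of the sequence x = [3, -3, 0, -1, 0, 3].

X[k] = Σ(n=0 to 5) x[n] · ω_6^(nk)
where ω_6 = e^(-2πi/6)

Computing each X[k]:
X[0] = 2
X[1] = 4.0000+5.1962i
X[2] = 2.0000+5.1962i
X[3] = 4
X[4] = 2.0000-5.1962i
X[5] = 4.0000-5.1962i

X = [2, 4.0000+5.1962i, 2.0000+5.1962i, 4, 2.0000-5.1962i, 4.0000-5.1962i]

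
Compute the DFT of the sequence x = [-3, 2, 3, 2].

X[k] = Σ(n=0 to 3) x[n] · ω_4^(nk)
where ω_4 = e^(-2πi/4)

Computing each X[k]:
X[0] = 4
X[1] = -6
X[2] = -4
X[3] = -6

X = [4, -6, -4, -6]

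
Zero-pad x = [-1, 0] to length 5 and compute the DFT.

Original 2-point DFT: [-1, -1]
Zero-padded 5-point DFT provides frequency interpolation.

DFT_5([x, 0, ...]) = [-1, -1, -1, -1, -1]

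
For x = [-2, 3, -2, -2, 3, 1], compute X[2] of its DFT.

X[2] = Σ(n=0 to 5) x[n] · ω_6^(2n) where ω_6 = e^(-2πi/6)
= (-2)·ω_6^0 + (3)·ω_6^2 + (-2)·ω_6^4 + (-2)·ω_6^6 + (3)·ω_6^8 + (1)·ω_6^10

X[2] = -6.5000-6.0622i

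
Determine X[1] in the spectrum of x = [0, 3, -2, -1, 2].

X[1] = Σ(n=0 to 4) x[n] · ω_5^(1n) where ω_5 = e^(-2πi/5)
= (0)·ω_5^0 + (3)·ω_5^1 + (-2)·ω_5^2 + (-1)·ω_5^3 + (2)·ω_5^4

X[1] = 3.9721-0.3633i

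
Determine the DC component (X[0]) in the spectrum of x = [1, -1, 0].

X[0] = Σ(n=0 to 2) x[n] · ω_3^0 = Σ x[n]
= (1) + (-1) + (0)

X[0] = 0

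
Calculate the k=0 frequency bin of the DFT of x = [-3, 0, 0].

X[0] = Σ(n=0 to 2) x[n] · ω_3^0 = Σ x[n]
= (-3) + (0) + (0)

X[0] = -3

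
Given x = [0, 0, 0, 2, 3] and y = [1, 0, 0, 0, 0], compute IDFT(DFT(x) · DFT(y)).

(x ⊛ y)[n] = Σ(m=0 to 4) x[m] · y[(n-m) mod 5]

Computing each output sample:
(x ⊛ y)[0] = 0
(x ⊛ y)[1] = 0
(x ⊛ y)[2] = 0
(x ⊛ y)[3] = 2
(x ⊛ y)[4] = 3

x ⊛ y = [0, 0, 0, 2, 3]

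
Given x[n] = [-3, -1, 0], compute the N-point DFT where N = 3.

X[k] = Σ(n=0 to 2) x[n] · ω_3^(nk)
where ω_3 = e^(-2πi/3)

Computing each X[k]:
X[0] = -4
X[1] = -2.5000+0.8660i
X[2] = -2.5000-0.8660i

X = [-4, -2.5000+0.8660i, -2.5000-0.8660i]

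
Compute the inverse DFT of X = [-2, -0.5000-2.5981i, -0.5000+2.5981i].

x[n] = (1/3) Σ(k=0 to 2) X[k] · e^(2πikn/3)

Computing each x[n]:
x[0] = -1
x[1] = 1
x[2] = -2

x = [-1, 1, -2]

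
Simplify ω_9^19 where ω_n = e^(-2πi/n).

Since ω_9^9 = 1, powers reduce modulo 9.
19 mod 9 = 1
So ω_9^19 = ω_9^1 = e^(-2πi·1/9)

ω_9^19 = ω_9^1 = 0.7660-0.6428i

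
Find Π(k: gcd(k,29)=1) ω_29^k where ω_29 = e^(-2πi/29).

The primitive 29th roots of unity are ω_29^k for k coprime to 29: k ∈ {1, 2, 3, 4, 5, 6, 7, 8, 9, 10, 11, 12, 13, 14, 15, 16, 17, 18, 19, 20, 21, 22, 23, 24, 25, 26, 27, 28}
Their product equals the constant term of the cyclotomic polynomial Φ_29(x) up to sign.
For n ≥ 3, the product of all primitive nth roots of unity is 1. (For n=1 it is 1; for n=2 it is -1.)

1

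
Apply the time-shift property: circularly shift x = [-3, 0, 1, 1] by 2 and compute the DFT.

Time shift by 2: X_shifted[k] = ω_4^(2k) · X[k]
Shifted x = [1, 1, -3, 0]

DFT(x[n-2]) = [-1, 4-1i, -3, 4+1i]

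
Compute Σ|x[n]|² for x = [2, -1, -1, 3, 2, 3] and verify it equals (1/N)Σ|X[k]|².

Time domain:
Σ|x[n]|² = |2|² + |-1|² + |-1|² + |3|² + |2|² + |3|² = 28.0000

Frequency domain:
(1/6)Σ|X[k]|² = (1/6)(|8|² + |-0.5000+6.0622i|² + |3.5000+0.8660i|² + |-2|² + |3.5000-0.8660i|² + |-0.5000-6.0622i|²) = (1/6)·168.0000 = 28.0000

Both sides agree, confirming Parseval's theorem.

Σ|x[n]|² = (1/N)Σ|X[k]|² = 28.0000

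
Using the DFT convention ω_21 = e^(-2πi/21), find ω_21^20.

ω_21^20 = e^(-2πi·20/21)
= cos(-2π·20/21) + i·sin(-2π·20/21)
= cos(-40π/21) + i·sin(-40π/21)

ω_21^20 = cos(-40π/21) + i·sin(-40π/21) = 0.9556+0.2948i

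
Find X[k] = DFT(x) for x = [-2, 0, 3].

X[k] = Σ(n=0 to 2) x[n] · ω_3^(nk)
where ω_3 = e^(-2πi/3)

Computing each X[k]:
X[0] = 1
X[1] = -3.5000+2.5981i
X[2] = -3.5000-2.5981i

X = [1, -3.5000+2.5981i, -3.5000-2.5981i]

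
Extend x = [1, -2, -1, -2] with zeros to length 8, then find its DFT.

Original 4-point DFT: [-4, 2, 4, 2]
Zero-padded 8-point DFT provides frequency interpolation.

DFT_8([x, 0, ...]) = [-4, 1.0000+3.8284i, 2, 1.0000+1.8284i, 4, 1.0000-1.8284i, 2, 1.0000-3.8284i]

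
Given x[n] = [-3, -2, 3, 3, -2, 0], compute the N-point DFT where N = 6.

X[k] = Σ(n=0 to 5) x[n] · ω_6^(nk)
where ω_6 = e^(-2πi/6)

Computing each X[k]:
X[0] = -1
X[1] = -7.5000-2.5981i
X[2] = 0.5000+6.0622i
X[3] = -3
X[4] = 0.5000-6.0622i
X[5] = -7.5000+2.5981i

X = [-1, -7.5000-2.5981i, 0.5000+6.0622i, -3, 0.5000-6.0622i, -7.5000+2.5981i]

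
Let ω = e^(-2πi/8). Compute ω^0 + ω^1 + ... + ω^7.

Sum of all nth roots of unity equals 0 for n > 1 (geometric series with r ≠ 1).

0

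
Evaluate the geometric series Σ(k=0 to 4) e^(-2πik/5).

Sum of all nth roots of unity equals 0 for n > 1 (geometric series with r ≠ 1).

0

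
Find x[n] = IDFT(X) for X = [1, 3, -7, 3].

x[n] = (1/4) Σ(k=0 to 3) X[k] · e^(2πikn/4)

Computing each x[n]:
x[0] = 0
x[1] = 2
x[2] = -3
x[3] = 2

x = [0, 2, -3, 2]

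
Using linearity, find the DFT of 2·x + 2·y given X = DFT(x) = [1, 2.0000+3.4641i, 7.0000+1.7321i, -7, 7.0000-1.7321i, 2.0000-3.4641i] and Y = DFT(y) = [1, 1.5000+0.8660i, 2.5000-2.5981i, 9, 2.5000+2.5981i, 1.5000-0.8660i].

By linearity: DFT(2x + 2y) = 2·DFT(x) + 2·DFT(y)
= 2·[1, 2.0000+3.4641i, 7.0000+1.7321i, -7, 7.0000-1.7321i, 2.0000-3.4641i] + 2·[1, 1.5000+0.8660i, 2.5000-2.5981i, 9, 2.5000+2.5981i, 1.5000-0.8660i]

Computing element-wise:
Z[0] = 2·(1) + 2·(1) = 4
Z[1] = 2·(2.0000+3.4641i) + 2·(1.5000+0.8660i) = 7.0000+8.6602i
Z[2] = 2·(7.0000+1.7321i) + 2·(2.5000-2.5981i) = 19.0000-1.7320i
Z[3] = 2·(-7) + 2·(9) = 4
Z[4] = 2·(7.0000-1.7321i) + 2·(2.5000+2.5981i) = 19.0000+1.7320i
Z[5] = 2·(2.0000-3.4641i) + 2·(1.5000-0.8660i) = 7.0000-8.6602i

DFT(2x + 2y) = 2·X + 2·Y = [4, 7.0000+8.6602i, 19.0000-1.7320i, 4, 19.0000+1.7320i, 7.0000-8.6602i]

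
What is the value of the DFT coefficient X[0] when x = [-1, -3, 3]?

X[0] = Σ(n=0 to 2) x[n] · ω_3^0 = Σ x[n]
= (-1) + (-3) + (3)

X[0] = -1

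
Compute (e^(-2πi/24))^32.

Since ω_24^24 = 1, powers reduce modulo 24.
32 mod 24 = 8
So ω_24^32 = ω_24^8 = e^(-2πi·8/24)

ω_24^32 = ω_24^8 = -0.5000-0.8660i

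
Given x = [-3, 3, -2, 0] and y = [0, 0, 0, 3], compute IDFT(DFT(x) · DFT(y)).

(x ⊛ y)[n] = Σ(m=0 to 3) x[m] · y[(n-m) mod 4]

Computing each output sample:
(x ⊛ y)[0] = 9
(x ⊛ y)[1] = -6
(x ⊛ y)[2] = 0
(x ⊛ y)[3] = -9

x ⊛ y = [9, -6, 0, -9]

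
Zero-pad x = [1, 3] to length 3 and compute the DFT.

Original 2-point DFT: [4, -2]
Zero-padded 3-point DFT provides frequency interpolation.

DFT_3([x, 0, ...]) = [4, -0.5000-2.5981i, -0.5000+2.5981i]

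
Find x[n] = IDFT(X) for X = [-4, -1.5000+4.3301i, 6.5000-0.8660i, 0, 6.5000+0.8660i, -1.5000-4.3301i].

x[n] = (1/6) Σ(k=0 to 5) X[k] · e^(2πikn/6)

Computing each x[n]:
x[0] = 1
x[1] = -3
x[2] = -3
x[3] = 2
x[4] = 0
x[5] = -1

x = [1, -3, -3, 2, 0, -1]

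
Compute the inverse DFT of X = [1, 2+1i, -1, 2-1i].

x[n] = (1/4) Σ(k=0 to 3) X[k] · e^(2πikn/4)

Computing each x[n]:
x[0] = 1
x[1] = 0
x[2] = -1
x[3] = 1

x = [1, 0, -1, 1]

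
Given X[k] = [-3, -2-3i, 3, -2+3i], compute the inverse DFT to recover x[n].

x[n] = (1/4) Σ(k=0 to 3) X[k] · e^(2πikn/4)

Computing each x[n]:
x[0] = -1
x[1] = 0
x[2] = 1
x[3] = -3

x = [-1, 0, 1, -3]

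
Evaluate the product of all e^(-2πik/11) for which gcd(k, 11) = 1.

The primitive 11th roots of unity are ω_11^k for k coprime to 11: k ∈ {1, 2, 3, 4, 5, 6, 7, 8, 9, 10}
Their product equals the constant term of the cyclotomic polynomial Φ_11(x) up to sign.
For n ≥ 3, the product of all primitive nth roots of unity is 1. (For n=1 it is 1; for n=2 it is -1.)

1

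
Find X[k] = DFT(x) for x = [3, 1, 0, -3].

X[k] = Σ(n=0 to 3) x[n] · ω_4^(nk)
where ω_4 = e^(-2πi/4)

Computing each X[k]:
X[0] = 1
X[1] = 3-4i
X[2] = 5
X[3] = 3+4i

X = [1, 3-4i, 5, 3+4i]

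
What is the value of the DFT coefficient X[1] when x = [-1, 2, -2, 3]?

X[1] = Σ(n=0 to 3) x[n] · ω_4^(1n) where ω_4 = e^(-2πi/4)
= (-1)·ω_4^0 + (2)·ω_4^1 + (-2)·ω_4^2 + (3)·ω_4^3

X[1] = 1+1i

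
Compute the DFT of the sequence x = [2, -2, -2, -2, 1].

X[k] = Σ(n=0 to 4) x[n] · ω_5^(nk)
where ω_5 = e^(-2πi/5)

Computing each X[k]:
X[0] = -3
X[1] = 4.9271+2.8532i
X[2] = 1.5729+1.7634i
X[3] = 1.5729-1.7634i
X[4] = 4.9271-2.8532i

X = [-3, 4.9271+2.8532i, 1.5729+1.7634i, 1.5729-1.7634i, 4.9271-2.8532i]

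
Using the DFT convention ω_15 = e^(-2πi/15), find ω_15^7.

ω_15^7 = e^(-2πi·7/15)
= cos(-2π·7/15) + i·sin(-2π·7/15)
= cos(-14π/15) + i·sin(-14π/15)

ω_15^7 = cos(-14π/15) + i·sin(-14π/15) = -0.9781-0.2079i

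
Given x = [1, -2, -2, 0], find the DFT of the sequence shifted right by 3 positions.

Time shift by 3: X_shifted[k] = ω_4^(3k) · X[k]
Shifted x = [-2, -2, 0, 1]

DFT(x[n-3]) = [-3, -2+3i, -1, -2-3i]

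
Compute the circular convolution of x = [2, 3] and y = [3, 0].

(x ⊛ y)[n] = Σ(m=0 to 1) x[m] · y[(n-m) mod 2]

Computing each output sample:
(x ⊛ y)[0] = 6
(x ⊛ y)[1] = 9

x ⊛ y = [6, 9]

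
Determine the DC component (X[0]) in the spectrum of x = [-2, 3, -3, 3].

X[0] = Σ(n=0 to 3) x[n] · ω_4^0 = Σ x[n]
= (-2) + (3) + (-3) + (3)

X[0] = 1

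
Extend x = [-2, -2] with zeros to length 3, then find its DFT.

Original 2-point DFT: [-4, 0]
Zero-padded 3-point DFT provides frequency interpolation.

DFT_3([x, 0, ...]) = [-4, -1.0000+1.7321i, -1.0000-1.7321i]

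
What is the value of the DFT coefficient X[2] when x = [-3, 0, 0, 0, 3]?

X[2] = Σ(n=0 to 4) x[n] · ω_5^(2n) where ω_5 = e^(-2πi/5)
= (-3)·ω_5^0 + (0)·ω_5^2 + (0)·ω_5^4 + (0)·ω_5^6 + (3)·ω_5^8

X[2] = -5.4271+1.7634i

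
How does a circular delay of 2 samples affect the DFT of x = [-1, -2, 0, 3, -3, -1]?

Time shift by 2: X_shifted[k] = ω_6^(2k) · X[k]
Shifted x = [-3, -1, -1, -2, 0, 3]

DFT(x[n-2]) = [-4, 0.5000+4.3301i, -5.5000+2.5981i, -4, -5.5000-2.5981i, 0.5000-4.3301i]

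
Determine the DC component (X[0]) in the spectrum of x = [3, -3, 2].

X[0] = Σ(n=0 to 2) x[n] · ω_3^0 = Σ x[n]
= (3) + (-3) + (2)

X[0] = 2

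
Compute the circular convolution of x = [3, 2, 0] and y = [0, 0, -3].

(x ⊛ y)[n] = Σ(m=0 to 2) x[m] · y[(n-m) mod 3]

Computing each output sample:
(x ⊛ y)[0] = -6
(x ⊛ y)[1] = 0
(x ⊛ y)[2] = -9

x ⊛ y = [-6, 0, -9]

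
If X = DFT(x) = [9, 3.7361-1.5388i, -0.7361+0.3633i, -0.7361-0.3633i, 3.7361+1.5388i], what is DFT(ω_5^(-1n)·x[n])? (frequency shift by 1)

Modulation property: DFT(ω_5^(-1n)·x[n]) = X[(k-1) mod 5], so circularly shift X by 1 positions.

X[k-1] = [3.7361+1.5388i, 9, 3.7361-1.5388i, -0.7361+0.3633i, -0.7361-0.3633i]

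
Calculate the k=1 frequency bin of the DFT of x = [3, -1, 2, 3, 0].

X[1] = Σ(n=0 to 4) x[n] · ω_5^(1n) where ω_5 = e^(-2πi/5)
= (3)·ω_5^0 + (-1)·ω_5^1 + (2)·ω_5^2 + (3)·ω_5^3 + (0)·ω_5^4

X[1] = -1.3541+1.5388i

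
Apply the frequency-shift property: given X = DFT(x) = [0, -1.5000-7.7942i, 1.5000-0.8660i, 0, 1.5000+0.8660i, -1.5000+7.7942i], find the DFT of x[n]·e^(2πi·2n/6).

Modulation property: DFT(ω_6^(-2n)·x[n]) = X[(k-2) mod 6], so circularly shift X by 2 positions.

X[k-2] = [1.5000+0.8660i, -1.5000+7.7942i, 0, -1.5000-7.7942i, 1.5000-0.8660i, 0]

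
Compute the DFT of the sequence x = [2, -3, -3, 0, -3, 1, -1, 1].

X[k] = Σ(n=0 to 7) x[n] · ω_8^(nk)
where ω_8 = e^(-2πi/8)

Computing each X[k]:
X[0] = -6
X[1] = 2.8787+5.5355i
X[2] = 3+3i
X[3] = 7.1213+1.5355i
X[4] = -4
X[5] = 7.1213-1.5355i
X[6] = 3-3i
X[7] = 2.8787-5.5355i

X = [-6, 2.8787+5.5355i, 3+3i, 7.1213+1.5355i, -4, 7.1213-1.5355i, 3-3i, 2.8787-5.5355i]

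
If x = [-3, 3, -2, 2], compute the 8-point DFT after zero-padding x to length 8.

Original 4-point DFT: [0, -1-1i, -10, -1+1i]
Zero-padded 8-point DFT provides frequency interpolation.

DFT_8([x, 0, ...]) = [0, -2.2929-1.5355i, -1-1i, -3.7071-5.5355i, -10, -3.7071+5.5355i, -1+1i, -2.2929+1.5355i]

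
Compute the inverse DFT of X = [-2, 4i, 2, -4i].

x[n] = (1/4) Σ(k=0 to 3) X[k] · e^(2πikn/4)

Computing each x[n]:
x[0] = 0
x[1] = -3
x[2] = 0
x[3] = 1

x = [0, -3, 0, 1]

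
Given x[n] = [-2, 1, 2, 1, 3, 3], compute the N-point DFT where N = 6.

X[k] = Σ(n=0 to 5) x[n] · ω_6^(nk)
where ω_6 = e^(-2πi/6)

Computing each X[k]:
X[0] = 8
X[1] = -3.5000+2.5981i
X[2] = -5.5000+0.8660i
X[3] = -2
X[4] = -5.5000-0.8660i
X[5] = -3.5000-2.5981i

X = [8, -3.5000+2.5981i, -5.5000+0.8660i, -2, -5.5000-0.8660i, -3.5000-2.5981i]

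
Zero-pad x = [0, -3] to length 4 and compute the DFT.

Original 2-point DFT: [-3, 3]
Zero-padded 4-point DFT provides frequency interpolation.

DFT_4([x, 0, ...]) = [-3, 3i, 3, -3i]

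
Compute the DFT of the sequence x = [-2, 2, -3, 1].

X[k] = Σ(n=0 to 3) x[n] · ω_4^(nk)
where ω_4 = e^(-2πi/4)

Computing each X[k]:
X[0] = -2
X[1] = 1-1i
X[2] = -8
X[3] = 1+1i

X = [-2, 1-1i, -8, 1+1i]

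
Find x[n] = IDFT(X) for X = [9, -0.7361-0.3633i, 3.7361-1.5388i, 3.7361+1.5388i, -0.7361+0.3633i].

x[n] = (1/5) Σ(k=0 to 4) X[k] · e^(2πikn/5)

Computing each x[n]:
x[0] = 3
x[1] = 1
x[2] = 2
x[3] = 3
x[4] = 0

x = [3, 1, 2, 3, 0]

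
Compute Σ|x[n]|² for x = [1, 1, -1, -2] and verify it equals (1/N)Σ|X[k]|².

Time domain:
Σ|x[n]|² = |1|² + |1|² + |-1|² + |-2|² = 7.0000

Frequency domain:
(1/4)Σ|X[k]|² = (1/4)(|-1|² + |2-3i|² + |1|² + |2+3i|²) = (1/4)·28.0000 = 7.0000

Both sides agree, confirming Parseval's theorem.

Σ|x[n]|² = (1/N)Σ|X[k]|² = 7.0000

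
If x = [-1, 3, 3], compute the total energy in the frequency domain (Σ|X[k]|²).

Parseval: Σ|x[n]|² = (1/N)Σ|X[k]|², so Σ|X[k]|² = N·Σ|x[n]|² = 3·19.0000

Σ|X[k]|² = N·Σ|x[n]|² = 3·19.0000 = 57.0000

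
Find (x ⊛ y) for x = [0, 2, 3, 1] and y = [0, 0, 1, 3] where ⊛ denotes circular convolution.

(x ⊛ y)[n] = Σ(m=0 to 3) x[m] · y[(n-m) mod 4]

Computing each output sample:
(x ⊛ y)[0] = 9
(x ⊛ y)[1] = 10
(x ⊛ y)[2] = 3
(x ⊛ y)[3] = 2

x ⊛ y = [9, 10, 3, 2]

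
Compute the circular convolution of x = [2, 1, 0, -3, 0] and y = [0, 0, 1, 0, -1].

(x ⊛ y)[n] = Σ(m=0 to 4) x[m] · y[(n-m) mod 5]

Computing each output sample:
(x ⊛ y)[0] = -4
(x ⊛ y)[1] = 0
(x ⊛ y)[2] = 5
(x ⊛ y)[3] = 1
(x ⊛ y)[4] = -2

x ⊛ y = [-4, 0, 5, 1, -2]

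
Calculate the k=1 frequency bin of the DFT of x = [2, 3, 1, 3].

X[1] = Σ(n=0 to 3) x[n] · ω_4^(1n) where ω_4 = e^(-2πi/4)
= (2)·ω_4^0 + (3)·ω_4^1 + (1)·ω_4^2 + (3)·ω_4^3

X[1] = 1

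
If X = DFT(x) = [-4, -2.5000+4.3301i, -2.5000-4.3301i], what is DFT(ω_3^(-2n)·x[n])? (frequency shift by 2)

Modulation property: DFT(ω_3^(-2n)·x[n]) = X[(k-2) mod 3], so circularly shift X by 2 positions.

X[k-2] = [-2.5000+4.3301i, -2.5000-4.3301i, -4]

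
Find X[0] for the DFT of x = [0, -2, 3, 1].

X[0] = Σ(n=0 to 3) x[n] · ω_4^0 = Σ x[n]
= (0) + (-2) + (3) + (1)

X[0] = 2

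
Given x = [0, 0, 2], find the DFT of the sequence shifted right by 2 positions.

Time shift by 2: X_shifted[k] = ω_3^(2k) · X[k]
Shifted x = [0, 2, 0]

DFT(x[n-2]) = [2, -1.0000-1.7321i, -1.0000+1.7321i]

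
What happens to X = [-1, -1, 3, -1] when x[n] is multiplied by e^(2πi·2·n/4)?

Modulation property: DFT(ω_4^(-2n)·x[n]) = X[(k-2) mod 4], so circularly shift X by 2 positions.

X[k-2] = [3, -1, -1, -1]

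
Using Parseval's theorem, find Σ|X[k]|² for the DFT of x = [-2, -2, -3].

Parseval: Σ|x[n]|² = (1/N)Σ|X[k]|², so Σ|X[k]|² = N·Σ|x[n]|² = 3·17.0000

Σ|X[k]|² = N·Σ|x[n]|² = 3·17.0000 = 51.0000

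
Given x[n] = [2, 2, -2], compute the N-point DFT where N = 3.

X[k] = Σ(n=0 to 2) x[n] · ω_3^(nk)
where ω_3 = e^(-2πi/3)

Computing each X[k]:
X[0] = 2
X[1] = 2.0000-3.4641i
X[2] = 2.0000+3.4641i

X = [2, 2.0000-3.4641i, 2.0000+3.4641i]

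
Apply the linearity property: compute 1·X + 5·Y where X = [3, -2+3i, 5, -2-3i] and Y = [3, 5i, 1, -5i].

By linearity: DFT(1x + 5y) = 1·DFT(x) + 5·DFT(y)
= 1·[3, -2+3i, 5, -2-3i] + 5·[3, 5i, 1, -5i]

Computing element-wise:
Z[0] = 1·(3) + 5·(3) = 18
Z[1] = 1·(-2+3i) + 5·(5i) = -2+28i
Z[2] = 1·(5) + 5·(1) = 10
Z[3] = 1·(-2-3i) + 5·(-5i) = -2-28i

DFT(1x + 5y) = 1·X + 5·Y = [18, -2+28i, 10, -2-28i]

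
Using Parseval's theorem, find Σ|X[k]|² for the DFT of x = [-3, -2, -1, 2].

Parseval: Σ|x[n]|² = (1/N)Σ|X[k]|², so Σ|X[k]|² = N·Σ|x[n]|² = 4·18.0000

Σ|X[k]|² = N·Σ|x[n]|² = 4·18.0000 = 72.0000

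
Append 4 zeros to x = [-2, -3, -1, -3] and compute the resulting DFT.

Original 4-point DFT: [-9, -1, 3, -1]
Zero-padded 8-point DFT provides frequency interpolation.

DFT_8([x, 0, ...]) = [-9, -2.0000+5.2426i, -1, -2.0000+3.2426i, 3, -2.0000-3.2426i, -1, -2.0000-5.2426i]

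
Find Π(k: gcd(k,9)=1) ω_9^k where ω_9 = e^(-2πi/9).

The primitive 9th roots of unity are ω_9^k for k coprime to 9: k ∈ {1, 2, 4, 5, 7, 8}
Their product equals the constant term of the cyclotomic polynomial Φ_9(x) up to sign.
For n ≥ 3, the product of all primitive nth roots of unity is 1. (For n=1 it is 1; for n=2 it is -1.)

1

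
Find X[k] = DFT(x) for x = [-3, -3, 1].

X[k] = Σ(n=0 to 2) x[n] · ω_3^(nk)
where ω_3 = e^(-2πi/3)

Computing each X[k]:
X[0] = -5
X[1] = -2.0000+3.4641i
X[2] = -2.0000-3.4641i

X = [-5, -2.0000+3.4641i, -2.0000-3.4641i]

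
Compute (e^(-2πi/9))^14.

Since ω_9^9 = 1, powers reduce modulo 9.
14 mod 9 = 5
So ω_9^14 = ω_9^5 = e^(-2πi·5/9)

ω_9^14 = ω_9^5 = -0.9397+0.3420i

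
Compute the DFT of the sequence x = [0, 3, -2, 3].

X[k] = Σ(n=0 to 3) x[n] · ω_4^(nk)
where ω_4 = e^(-2πi/4)

Computing each X[k]:
X[0] = 4
X[1] = 2
X[2] = -8
X[3] = 2

X = [4, 2, -8, 2]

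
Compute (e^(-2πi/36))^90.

Since ω_36^36 = 1, powers reduce modulo 36.
90 mod 36 = 18
So ω_36^90 = ω_36^18 = e^(-2πi·18/36)

ω_36^90 = ω_36^18 = -1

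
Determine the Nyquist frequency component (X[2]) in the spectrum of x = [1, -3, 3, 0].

X[2] = Σ(n=0 to 3) x[n] · ω_4^(2n) where ω_4 = e^(-2πi/4)
= (1)·ω_4^0 + (-3)·ω_4^2 + (3)·ω_4^4 + (0)·ω_4^6

X[2] = 7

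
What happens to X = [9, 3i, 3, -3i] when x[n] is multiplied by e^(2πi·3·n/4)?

Modulation property: DFT(ω_4^(-3n)·x[n]) = X[(k-3) mod 4], so circularly shift X by 3 positions.

X[k-3] = [3i, 3, -3i, 9]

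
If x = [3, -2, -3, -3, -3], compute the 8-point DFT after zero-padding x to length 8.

Original 5-point DFT: [-8, 6.3090-0.9511i, 5.1910-0.5878i, 5.1910+0.5878i, 6.3090+0.9511i]
Zero-padded 8-point DFT provides frequency interpolation.

DFT_8([x, 0, ...]) = [-8, 6.7071+6.5355i, 3-1i, 5.2929+0.5355i, 2, 5.2929-0.5355i, 3+1i, 6.7071-6.5355i]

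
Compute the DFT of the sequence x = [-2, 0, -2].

X[k] = Σ(n=0 to 2) x[n] · ω_3^(nk)
where ω_3 = e^(-2πi/3)

Computing each X[k]:
X[0] = -4
X[1] = -1.0000-1.7321i
X[2] = -1.0000+1.7321i

X = [-4, -1.0000-1.7321i, -1.0000+1.7321i]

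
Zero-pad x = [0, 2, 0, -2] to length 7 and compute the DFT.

Original 4-point DFT: [0, -4i, 0, 4i]
Zero-padded 7-point DFT provides frequency interpolation.

DFT_7([x, 0, ...]) = [0, 3.0489-0.6959i, -1.6920-3.5135i, -1.3569+1.0821i, -1.3569-1.0821i, -1.6920+3.5135i, 3.0489+0.6959i]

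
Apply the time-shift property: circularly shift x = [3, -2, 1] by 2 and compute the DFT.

Time shift by 2: X_shifted[k] = ω_3^(2k) · X[k]
Shifted x = [-2, 1, 3]

DFT(x[n-2]) = [2, -4.0000+1.7321i, -4.0000-1.7321i]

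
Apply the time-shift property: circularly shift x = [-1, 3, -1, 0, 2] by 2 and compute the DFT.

Time shift by 2: X_shifted[k] = ω_5^(2k) · X[k]
Shifted x = [0, 2, -1, 3, -1]

DFT(x[n-2]) = [3, -1.3090-0.5020i, -0.1910-5.5676i, -0.1910+5.5676i, -1.3090+0.5020i]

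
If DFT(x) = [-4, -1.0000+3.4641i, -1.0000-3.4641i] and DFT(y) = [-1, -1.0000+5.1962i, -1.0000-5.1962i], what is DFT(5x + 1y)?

By linearity: DFT(5x + 1y) = 5·DFT(x) + 1·DFT(y)
= 5·[-4, -1.0000+3.4641i, -1.0000-3.4641i] + 1·[-1, -1.0000+5.1962i, -1.0000-5.1962i]

Computing element-wise:
Z[0] = 5·(-4) + 1·(-1) = -21
Z[1] = 5·(-1.0000+3.4641i) + 1·(-1.0000+5.1962i) = -6.0000+22.5167i
Z[2] = 5·(-1.0000-3.4641i) + 1·(-1.0000-5.1962i) = -6.0000-22.5167i

DFT(5x + 1y) = 5·X + 1·Y = [-21, -6.0000+22.5167i, -6.0000-22.5167i]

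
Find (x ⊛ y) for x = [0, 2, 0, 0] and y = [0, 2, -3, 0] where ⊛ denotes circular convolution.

(x ⊛ y)[n] = Σ(m=0 to 3) x[m] · y[(n-m) mod 4]

Computing each output sample:
(x ⊛ y)[0] = 0
(x ⊛ y)[1] = 0
(x ⊛ y)[2] = 4
(x ⊛ y)[3] = -6

x ⊛ y = [0, 0, 4, -6]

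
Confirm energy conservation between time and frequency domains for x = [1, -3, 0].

Time domain:
Σ|x[n]|² = |1|² + |-3|² + |0|² = 10.0000

Frequency domain:
(1/3)Σ|X[k]|² = (1/3)(|-2|² + |2.5000+2.5981i|² + |2.5000-2.5981i|²) = (1/3)·30.0000 = 10.0000

Both sides agree, confirming Parseval's theorem.

Σ|x[n]|² = (1/N)Σ|X[k]|² = 10.0000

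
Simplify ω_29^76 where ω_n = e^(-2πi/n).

Since ω_29^29 = 1, powers reduce modulo 29.
76 mod 29 = 18
So ω_29^76 = ω_29^18 = e^(-2πi·18/29)

ω_29^76 = ω_29^18 = -0.7260+0.6877i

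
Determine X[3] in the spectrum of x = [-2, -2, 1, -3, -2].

X[3] = Σ(n=0 to 4) x[n] · ω_5^(3n) where ω_5 = e^(-2πi/5)
= (-2)·ω_5^0 + (-2)·ω_5^3 + (1)·ω_5^6 + (-3)·ω_5^9 + (-2)·ω_5^12

X[3] = 0.6180-3.8042i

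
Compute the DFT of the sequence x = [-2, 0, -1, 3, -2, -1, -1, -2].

X[k] = Σ(n=0 to 7) x[n] · ω_8^(nk)
where ω_8 = e^(-2πi/8)

Computing each X[k]:
X[0] = -6
X[1] = -2.8284-4.2426i
X[2] = -2+2i
X[3] = 2.8284-4.2426i
X[4] = -6
X[5] = 2.8284+4.2426i
X[6] = -2-2i
X[7] = -2.8284+4.2426i

X = [-6, -2.8284-4.2426i, -2+2i, 2.8284-4.2426i, -6, 2.8284+4.2426i, -2-2i, -2.8284+4.2426i]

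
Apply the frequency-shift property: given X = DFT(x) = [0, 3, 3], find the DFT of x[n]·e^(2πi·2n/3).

Modulation property: DFT(ω_3^(-2n)·x[n]) = X[(k-2) mod 3], so circularly shift X by 2 positions.

X[k-2] = [3, 3, 0]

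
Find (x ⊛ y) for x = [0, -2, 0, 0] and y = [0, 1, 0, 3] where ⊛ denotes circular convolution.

(x ⊛ y)[n] = Σ(m=0 to 3) x[m] · y[(n-m) mod 4]

Computing each output sample:
(x ⊛ y)[0] = -6
(x ⊛ y)[1] = 0
(x ⊛ y)[2] = -2
(x ⊛ y)[3] = 0

x ⊛ y = [-6, 0, -2, 0]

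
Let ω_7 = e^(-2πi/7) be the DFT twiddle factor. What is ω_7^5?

ω_7^5 = e^(-2πi·5/7)
= cos(-2π·5/7) + i·sin(-2π·5/7)
= cos(-10π/7) + i·sin(-10π/7)

ω_7^5 = cos(-10π/7) + i·sin(-10π/7) = -0.2225+0.9749i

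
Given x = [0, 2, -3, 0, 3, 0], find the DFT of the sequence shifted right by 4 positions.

Time shift by 4: X_shifted[k] = ω_6^(4k) · X[k]
Shifted x = [-3, 0, 3, 0, 0, 2]

DFT(x[n-4]) = [2, -3.5000-0.8660i, -5.5000+4.3301i, -2, -5.5000-4.3301i, -3.5000+0.8660i]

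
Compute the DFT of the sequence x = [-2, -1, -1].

X[k] = Σ(n=0 to 2) x[n] · ω_3^(nk)
where ω_3 = e^(-2πi/3)

Computing each X[k]:
X[0] = -4
X[1] = -1
X[2] = -1

X = [-4, -1, -1]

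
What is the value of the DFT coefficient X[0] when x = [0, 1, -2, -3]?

X[0] = Σ(n=0 to 3) x[n] · ω_4^0 = Σ x[n]
= (0) + (1) + (-2) + (-3)

X[0] = -4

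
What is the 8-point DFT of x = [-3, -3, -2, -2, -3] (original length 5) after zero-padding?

Original 5-point DFT: [-13, -1.6180, 0.6180, 0.6180, -1.6180]
Zero-padded 8-point DFT provides frequency interpolation.

DFT_8([x, 0, ...]) = [-13, -0.7071+5.5355i, -4+1i, 0.7071+1.5355i, -3, 0.7071-1.5355i, -4-1i, -0.7071-5.5355i]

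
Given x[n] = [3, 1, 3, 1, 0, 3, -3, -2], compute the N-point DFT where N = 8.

X[k] = Σ(n=0 to 7) x[n] · ω_8^(nk)
where ω_8 = e^(-2πi/8)

Computing each X[k]:
X[0] = 6
X[1] = -0.5355-6.7071i
X[2] = 3-5i
X[3] = 6.5355+5.2929i
X[4] = 0
X[5] = 6.5355-5.2929i
X[6] = 3+5i
X[7] = -0.5355+6.7071i

X = [6, -0.5355-6.7071i, 3-5i, 6.5355+5.2929i, 0, 6.5355-5.2929i, 3+5i, -0.5355+6.7071i]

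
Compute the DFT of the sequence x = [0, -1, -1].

X[k] = Σ(n=0 to 2) x[n] · ω_3^(nk)
where ω_3 = e^(-2πi/3)

Computing each X[k]:
X[0] = -2
X[1] = 1
X[2] = 1

X = [-2, 1, 1]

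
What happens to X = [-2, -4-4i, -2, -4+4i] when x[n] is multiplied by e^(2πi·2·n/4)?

Modulation property: DFT(ω_4^(-2n)·x[n]) = X[(k-2) mod 4], so circularly shift X by 2 positions.

X[k-2] = [-2, -4+4i, -2, -4-4i]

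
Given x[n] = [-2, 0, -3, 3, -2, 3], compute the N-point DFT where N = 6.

X[k] = Σ(n=0 to 5) x[n] · ω_6^(nk)
where ω_6 = e^(-2πi/6)

Computing each X[k]:
X[0] = -1
X[1] = -1.0000+3.4641i
X[2] = 2.0000+1.7321i
X[3] = -13
X[4] = 2.0000-1.7321i
X[5] = -1.0000-3.4641i

X = [-1, -1.0000+3.4641i, 2.0000+1.7321i, -13, 2.0000-1.7321i, -1.0000-3.4641i]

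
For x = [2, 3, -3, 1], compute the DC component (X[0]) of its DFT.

X[0] = Σ(n=0 to 3) x[n] · ω_4^0 = Σ x[n]
= (2) + (3) + (-3) + (1)

X[0] = 3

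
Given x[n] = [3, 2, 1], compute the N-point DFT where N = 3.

X[k] = Σ(n=0 to 2) x[n] · ω_3^(nk)
where ω_3 = e^(-2πi/3)

Computing each X[k]:
X[0] = 6
X[1] = 1.5000-0.8660i
X[2] = 1.5000+0.8660i

X = [6, 1.5000-0.8660i, 1.5000+0.8660i]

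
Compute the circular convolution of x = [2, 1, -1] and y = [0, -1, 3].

(x ⊛ y)[n] = Σ(m=0 to 2) x[m] · y[(n-m) mod 3]

Computing each output sample:
(x ⊛ y)[0] = 4
(x ⊛ y)[1] = -5
(x ⊛ y)[2] = 5

x ⊛ y = [4, -5, 5]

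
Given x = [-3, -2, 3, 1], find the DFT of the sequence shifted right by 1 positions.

Time shift by 1: X_shifted[k] = ω_4^(1k) · X[k]
Shifted x = [1, -3, -2, 3]

DFT(x[n-1]) = [-1, 3+6i, -1, 3-6i]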